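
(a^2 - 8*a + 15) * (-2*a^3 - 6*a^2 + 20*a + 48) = -2*a^5 + 10*a^4 + 38*a^3 - 202*a^2 - 84*a + 720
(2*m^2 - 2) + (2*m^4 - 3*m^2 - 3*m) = 2*m^4 - m^2 - 3*m - 2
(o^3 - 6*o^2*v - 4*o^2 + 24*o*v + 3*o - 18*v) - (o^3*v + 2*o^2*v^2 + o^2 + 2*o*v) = -o^3*v + o^3 - 2*o^2*v^2 - 6*o^2*v - 5*o^2 + 22*o*v + 3*o - 18*v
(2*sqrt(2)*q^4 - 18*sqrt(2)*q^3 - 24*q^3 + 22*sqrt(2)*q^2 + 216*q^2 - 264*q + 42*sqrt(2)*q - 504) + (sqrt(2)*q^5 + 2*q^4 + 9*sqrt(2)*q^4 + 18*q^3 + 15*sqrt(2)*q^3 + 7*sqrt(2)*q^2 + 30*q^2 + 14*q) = sqrt(2)*q^5 + 2*q^4 + 11*sqrt(2)*q^4 - 6*q^3 - 3*sqrt(2)*q^3 + 29*sqrt(2)*q^2 + 246*q^2 - 250*q + 42*sqrt(2)*q - 504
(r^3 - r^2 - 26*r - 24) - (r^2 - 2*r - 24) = r^3 - 2*r^2 - 24*r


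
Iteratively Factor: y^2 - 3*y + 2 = (y - 2)*(y - 1)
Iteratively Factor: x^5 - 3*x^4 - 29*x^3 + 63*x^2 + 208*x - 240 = (x + 4)*(x^4 - 7*x^3 - x^2 + 67*x - 60) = (x - 4)*(x + 4)*(x^3 - 3*x^2 - 13*x + 15) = (x - 5)*(x - 4)*(x + 4)*(x^2 + 2*x - 3) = (x - 5)*(x - 4)*(x + 3)*(x + 4)*(x - 1)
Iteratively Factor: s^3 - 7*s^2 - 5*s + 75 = (s - 5)*(s^2 - 2*s - 15) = (s - 5)^2*(s + 3)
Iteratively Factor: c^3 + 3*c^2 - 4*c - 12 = (c + 2)*(c^2 + c - 6) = (c - 2)*(c + 2)*(c + 3)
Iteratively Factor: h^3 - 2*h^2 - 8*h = (h + 2)*(h^2 - 4*h) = h*(h + 2)*(h - 4)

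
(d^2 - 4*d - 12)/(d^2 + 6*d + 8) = (d - 6)/(d + 4)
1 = 1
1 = 1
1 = 1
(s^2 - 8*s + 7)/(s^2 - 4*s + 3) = (s - 7)/(s - 3)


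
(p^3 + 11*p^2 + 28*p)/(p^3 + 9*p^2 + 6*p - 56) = p/(p - 2)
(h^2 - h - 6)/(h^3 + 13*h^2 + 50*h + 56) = (h - 3)/(h^2 + 11*h + 28)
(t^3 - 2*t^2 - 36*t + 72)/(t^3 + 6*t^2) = 1 - 8/t + 12/t^2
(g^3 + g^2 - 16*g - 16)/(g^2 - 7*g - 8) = (g^2 - 16)/(g - 8)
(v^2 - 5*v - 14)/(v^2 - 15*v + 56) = (v + 2)/(v - 8)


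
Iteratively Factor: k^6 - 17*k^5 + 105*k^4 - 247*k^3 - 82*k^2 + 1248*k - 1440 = (k - 4)*(k^5 - 13*k^4 + 53*k^3 - 35*k^2 - 222*k + 360) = (k - 5)*(k - 4)*(k^4 - 8*k^3 + 13*k^2 + 30*k - 72) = (k - 5)*(k - 4)*(k - 3)*(k^3 - 5*k^2 - 2*k + 24) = (k - 5)*(k - 4)*(k - 3)*(k + 2)*(k^2 - 7*k + 12) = (k - 5)*(k - 4)^2*(k - 3)*(k + 2)*(k - 3)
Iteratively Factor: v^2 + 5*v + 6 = (v + 3)*(v + 2)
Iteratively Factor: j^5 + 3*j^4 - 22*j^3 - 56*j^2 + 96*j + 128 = (j + 1)*(j^4 + 2*j^3 - 24*j^2 - 32*j + 128) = (j + 1)*(j + 4)*(j^3 - 2*j^2 - 16*j + 32) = (j + 1)*(j + 4)^2*(j^2 - 6*j + 8) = (j - 2)*(j + 1)*(j + 4)^2*(j - 4)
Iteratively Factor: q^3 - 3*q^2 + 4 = (q - 2)*(q^2 - q - 2) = (q - 2)^2*(q + 1)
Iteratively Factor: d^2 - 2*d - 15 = (d + 3)*(d - 5)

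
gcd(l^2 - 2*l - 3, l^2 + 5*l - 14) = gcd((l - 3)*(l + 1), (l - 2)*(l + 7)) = 1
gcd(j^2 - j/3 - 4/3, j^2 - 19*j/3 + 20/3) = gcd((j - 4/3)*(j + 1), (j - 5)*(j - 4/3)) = j - 4/3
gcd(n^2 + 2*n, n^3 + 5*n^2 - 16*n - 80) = 1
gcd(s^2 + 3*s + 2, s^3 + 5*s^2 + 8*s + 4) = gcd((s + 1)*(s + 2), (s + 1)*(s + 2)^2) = s^2 + 3*s + 2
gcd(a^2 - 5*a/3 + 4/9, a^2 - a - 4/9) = a - 4/3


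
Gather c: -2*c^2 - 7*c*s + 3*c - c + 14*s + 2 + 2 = -2*c^2 + c*(2 - 7*s) + 14*s + 4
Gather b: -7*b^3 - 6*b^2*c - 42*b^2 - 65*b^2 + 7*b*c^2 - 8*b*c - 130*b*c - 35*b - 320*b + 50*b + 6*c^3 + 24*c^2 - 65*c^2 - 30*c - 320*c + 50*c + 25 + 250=-7*b^3 + b^2*(-6*c - 107) + b*(7*c^2 - 138*c - 305) + 6*c^3 - 41*c^2 - 300*c + 275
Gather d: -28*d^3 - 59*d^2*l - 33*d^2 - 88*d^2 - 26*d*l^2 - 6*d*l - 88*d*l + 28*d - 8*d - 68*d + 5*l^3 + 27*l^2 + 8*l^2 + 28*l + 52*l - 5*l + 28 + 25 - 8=-28*d^3 + d^2*(-59*l - 121) + d*(-26*l^2 - 94*l - 48) + 5*l^3 + 35*l^2 + 75*l + 45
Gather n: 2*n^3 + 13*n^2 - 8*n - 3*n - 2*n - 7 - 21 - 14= 2*n^3 + 13*n^2 - 13*n - 42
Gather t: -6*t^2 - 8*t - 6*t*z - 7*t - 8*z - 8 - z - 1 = -6*t^2 + t*(-6*z - 15) - 9*z - 9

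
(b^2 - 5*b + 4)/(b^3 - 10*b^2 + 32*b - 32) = (b - 1)/(b^2 - 6*b + 8)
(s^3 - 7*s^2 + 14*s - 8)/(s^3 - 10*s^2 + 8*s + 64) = (s^2 - 3*s + 2)/(s^2 - 6*s - 16)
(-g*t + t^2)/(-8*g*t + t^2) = (g - t)/(8*g - t)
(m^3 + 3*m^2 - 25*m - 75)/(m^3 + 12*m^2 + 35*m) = (m^2 - 2*m - 15)/(m*(m + 7))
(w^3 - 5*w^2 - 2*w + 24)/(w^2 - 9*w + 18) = (w^2 - 2*w - 8)/(w - 6)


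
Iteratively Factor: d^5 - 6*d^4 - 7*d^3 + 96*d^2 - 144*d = (d - 4)*(d^4 - 2*d^3 - 15*d^2 + 36*d) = (d - 4)*(d - 3)*(d^3 + d^2 - 12*d) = (d - 4)*(d - 3)*(d + 4)*(d^2 - 3*d) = (d - 4)*(d - 3)^2*(d + 4)*(d)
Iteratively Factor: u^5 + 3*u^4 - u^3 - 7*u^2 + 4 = (u - 1)*(u^4 + 4*u^3 + 3*u^2 - 4*u - 4) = (u - 1)^2*(u^3 + 5*u^2 + 8*u + 4) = (u - 1)^2*(u + 2)*(u^2 + 3*u + 2) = (u - 1)^2*(u + 2)^2*(u + 1)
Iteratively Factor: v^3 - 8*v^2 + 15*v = (v - 3)*(v^2 - 5*v) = v*(v - 3)*(v - 5)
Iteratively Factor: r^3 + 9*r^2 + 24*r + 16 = (r + 4)*(r^2 + 5*r + 4) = (r + 1)*(r + 4)*(r + 4)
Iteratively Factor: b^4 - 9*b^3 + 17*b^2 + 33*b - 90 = (b - 5)*(b^3 - 4*b^2 - 3*b + 18) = (b - 5)*(b - 3)*(b^2 - b - 6) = (b - 5)*(b - 3)*(b + 2)*(b - 3)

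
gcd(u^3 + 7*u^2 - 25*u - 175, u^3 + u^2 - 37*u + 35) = u^2 + 2*u - 35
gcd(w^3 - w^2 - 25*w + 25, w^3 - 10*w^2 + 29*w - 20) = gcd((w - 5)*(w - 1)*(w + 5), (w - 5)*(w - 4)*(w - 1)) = w^2 - 6*w + 5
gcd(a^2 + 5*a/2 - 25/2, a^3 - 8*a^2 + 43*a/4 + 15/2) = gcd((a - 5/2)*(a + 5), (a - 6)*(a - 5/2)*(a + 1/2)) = a - 5/2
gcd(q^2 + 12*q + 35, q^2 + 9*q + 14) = q + 7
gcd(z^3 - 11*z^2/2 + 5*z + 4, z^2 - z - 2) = z - 2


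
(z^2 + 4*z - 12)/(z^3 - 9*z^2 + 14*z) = (z + 6)/(z*(z - 7))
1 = 1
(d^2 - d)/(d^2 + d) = (d - 1)/(d + 1)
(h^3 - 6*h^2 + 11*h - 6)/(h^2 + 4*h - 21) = (h^2 - 3*h + 2)/(h + 7)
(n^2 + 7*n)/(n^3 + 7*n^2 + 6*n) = (n + 7)/(n^2 + 7*n + 6)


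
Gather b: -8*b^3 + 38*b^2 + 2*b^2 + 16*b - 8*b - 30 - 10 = -8*b^3 + 40*b^2 + 8*b - 40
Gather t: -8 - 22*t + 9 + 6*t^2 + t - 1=6*t^2 - 21*t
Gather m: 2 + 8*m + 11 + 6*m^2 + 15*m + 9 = 6*m^2 + 23*m + 22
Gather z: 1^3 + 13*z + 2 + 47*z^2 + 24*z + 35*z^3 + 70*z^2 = 35*z^3 + 117*z^2 + 37*z + 3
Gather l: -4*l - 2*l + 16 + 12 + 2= 30 - 6*l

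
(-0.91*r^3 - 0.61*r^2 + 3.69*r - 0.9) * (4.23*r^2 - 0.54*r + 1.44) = -3.8493*r^5 - 2.0889*r^4 + 14.6277*r^3 - 6.678*r^2 + 5.7996*r - 1.296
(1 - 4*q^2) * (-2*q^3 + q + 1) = 8*q^5 - 6*q^3 - 4*q^2 + q + 1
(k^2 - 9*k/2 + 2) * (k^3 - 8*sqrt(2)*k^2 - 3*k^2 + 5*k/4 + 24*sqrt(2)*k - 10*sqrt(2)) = k^5 - 8*sqrt(2)*k^4 - 15*k^4/2 + 67*k^3/4 + 60*sqrt(2)*k^3 - 134*sqrt(2)*k^2 - 93*k^2/8 + 5*k/2 + 93*sqrt(2)*k - 20*sqrt(2)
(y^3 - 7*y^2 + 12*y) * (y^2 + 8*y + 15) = y^5 + y^4 - 29*y^3 - 9*y^2 + 180*y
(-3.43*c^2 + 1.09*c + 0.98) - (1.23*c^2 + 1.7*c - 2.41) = -4.66*c^2 - 0.61*c + 3.39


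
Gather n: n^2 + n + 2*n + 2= n^2 + 3*n + 2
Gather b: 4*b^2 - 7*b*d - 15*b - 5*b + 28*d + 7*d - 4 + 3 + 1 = 4*b^2 + b*(-7*d - 20) + 35*d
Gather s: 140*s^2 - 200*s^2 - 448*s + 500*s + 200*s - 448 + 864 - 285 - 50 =-60*s^2 + 252*s + 81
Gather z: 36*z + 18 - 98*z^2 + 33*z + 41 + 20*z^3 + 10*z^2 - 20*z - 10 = 20*z^3 - 88*z^2 + 49*z + 49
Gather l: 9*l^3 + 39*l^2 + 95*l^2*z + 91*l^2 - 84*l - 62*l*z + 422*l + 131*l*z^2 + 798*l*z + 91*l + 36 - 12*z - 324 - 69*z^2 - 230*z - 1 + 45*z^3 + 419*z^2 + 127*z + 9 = 9*l^3 + l^2*(95*z + 130) + l*(131*z^2 + 736*z + 429) + 45*z^3 + 350*z^2 - 115*z - 280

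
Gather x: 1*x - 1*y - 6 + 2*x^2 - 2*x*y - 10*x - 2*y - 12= 2*x^2 + x*(-2*y - 9) - 3*y - 18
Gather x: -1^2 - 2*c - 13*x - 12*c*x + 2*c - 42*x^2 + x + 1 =-42*x^2 + x*(-12*c - 12)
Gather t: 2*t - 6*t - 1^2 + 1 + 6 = 6 - 4*t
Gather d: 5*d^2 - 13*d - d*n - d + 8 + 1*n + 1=5*d^2 + d*(-n - 14) + n + 9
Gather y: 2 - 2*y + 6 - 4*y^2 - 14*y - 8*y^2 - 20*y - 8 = -12*y^2 - 36*y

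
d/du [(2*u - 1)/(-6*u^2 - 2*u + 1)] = 12*u*(u - 1)/(36*u^4 + 24*u^3 - 8*u^2 - 4*u + 1)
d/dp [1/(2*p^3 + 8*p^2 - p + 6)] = (-6*p^2 - 16*p + 1)/(2*p^3 + 8*p^2 - p + 6)^2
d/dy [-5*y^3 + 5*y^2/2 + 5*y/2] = -15*y^2 + 5*y + 5/2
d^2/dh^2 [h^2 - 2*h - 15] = 2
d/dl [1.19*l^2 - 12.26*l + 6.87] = 2.38*l - 12.26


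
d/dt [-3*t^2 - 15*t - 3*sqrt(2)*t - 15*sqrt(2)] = -6*t - 15 - 3*sqrt(2)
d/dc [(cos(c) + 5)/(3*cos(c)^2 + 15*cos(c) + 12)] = (cos(c)^2 + 10*cos(c) + 21)*sin(c)/(3*(cos(c)^2 + 5*cos(c) + 4)^2)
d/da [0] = 0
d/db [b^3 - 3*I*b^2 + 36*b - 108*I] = 3*b^2 - 6*I*b + 36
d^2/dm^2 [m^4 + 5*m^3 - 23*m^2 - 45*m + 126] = 12*m^2 + 30*m - 46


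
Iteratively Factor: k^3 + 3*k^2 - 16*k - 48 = (k - 4)*(k^2 + 7*k + 12) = (k - 4)*(k + 4)*(k + 3)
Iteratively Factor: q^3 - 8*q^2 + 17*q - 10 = (q - 2)*(q^2 - 6*q + 5) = (q - 2)*(q - 1)*(q - 5)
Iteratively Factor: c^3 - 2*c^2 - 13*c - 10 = (c + 2)*(c^2 - 4*c - 5) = (c + 1)*(c + 2)*(c - 5)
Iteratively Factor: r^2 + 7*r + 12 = (r + 3)*(r + 4)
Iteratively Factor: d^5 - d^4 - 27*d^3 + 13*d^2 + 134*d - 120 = (d - 1)*(d^4 - 27*d^2 - 14*d + 120) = (d - 2)*(d - 1)*(d^3 + 2*d^2 - 23*d - 60) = (d - 2)*(d - 1)*(d + 3)*(d^2 - d - 20) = (d - 2)*(d - 1)*(d + 3)*(d + 4)*(d - 5)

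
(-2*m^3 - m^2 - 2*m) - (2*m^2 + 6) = -2*m^3 - 3*m^2 - 2*m - 6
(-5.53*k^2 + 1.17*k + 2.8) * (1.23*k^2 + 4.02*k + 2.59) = -6.8019*k^4 - 20.7915*k^3 - 6.1753*k^2 + 14.2863*k + 7.252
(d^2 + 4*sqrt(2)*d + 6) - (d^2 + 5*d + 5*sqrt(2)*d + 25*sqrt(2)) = -5*d - sqrt(2)*d - 25*sqrt(2) + 6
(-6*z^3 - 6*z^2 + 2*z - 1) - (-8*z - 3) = -6*z^3 - 6*z^2 + 10*z + 2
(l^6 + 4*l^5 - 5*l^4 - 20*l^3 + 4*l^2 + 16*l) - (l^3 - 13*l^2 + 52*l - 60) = l^6 + 4*l^5 - 5*l^4 - 21*l^3 + 17*l^2 - 36*l + 60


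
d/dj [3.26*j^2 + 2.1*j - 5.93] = 6.52*j + 2.1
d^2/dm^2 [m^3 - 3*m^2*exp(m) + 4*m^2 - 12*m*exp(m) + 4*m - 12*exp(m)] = -3*m^2*exp(m) - 24*m*exp(m) + 6*m - 42*exp(m) + 8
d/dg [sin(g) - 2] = cos(g)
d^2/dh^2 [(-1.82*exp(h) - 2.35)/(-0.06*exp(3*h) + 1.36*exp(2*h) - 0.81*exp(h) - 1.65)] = (0.026208*exp(6*h) - 0.369396*exp(5*h) + 0.903103999999999*exp(4*h) + 17.277232*exp(3*h) + 14.64435*exp(2*h) + 20.203005*exp(h) + 1.814175)*exp(h)/(0.000216*exp(9*h) - 0.014688*exp(8*h) + 0.341676*exp(7*h) - 2.894212*exp(6*h) + 3.804786*exp(5*h) + 6.959772*exp(4*h) - 9.884349*exp(3*h) - 7.860105*exp(2*h) + 6.615675*exp(h) + 4.492125)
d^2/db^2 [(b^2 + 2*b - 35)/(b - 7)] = 56/(b^3 - 21*b^2 + 147*b - 343)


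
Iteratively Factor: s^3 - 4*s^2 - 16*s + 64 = (s - 4)*(s^2 - 16) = (s - 4)*(s + 4)*(s - 4)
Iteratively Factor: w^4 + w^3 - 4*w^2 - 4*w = (w)*(w^3 + w^2 - 4*w - 4) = w*(w - 2)*(w^2 + 3*w + 2) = w*(w - 2)*(w + 2)*(w + 1)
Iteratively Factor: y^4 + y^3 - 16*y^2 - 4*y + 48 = (y - 2)*(y^3 + 3*y^2 - 10*y - 24) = (y - 2)*(y + 4)*(y^2 - y - 6) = (y - 2)*(y + 2)*(y + 4)*(y - 3)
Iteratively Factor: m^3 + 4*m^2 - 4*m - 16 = (m - 2)*(m^2 + 6*m + 8) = (m - 2)*(m + 2)*(m + 4)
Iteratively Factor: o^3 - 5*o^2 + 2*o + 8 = (o - 4)*(o^2 - o - 2) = (o - 4)*(o - 2)*(o + 1)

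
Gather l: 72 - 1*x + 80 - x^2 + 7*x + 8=-x^2 + 6*x + 160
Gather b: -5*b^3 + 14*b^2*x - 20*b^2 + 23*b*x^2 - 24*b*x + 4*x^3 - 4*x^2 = -5*b^3 + b^2*(14*x - 20) + b*(23*x^2 - 24*x) + 4*x^3 - 4*x^2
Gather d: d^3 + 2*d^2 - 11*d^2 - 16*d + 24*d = d^3 - 9*d^2 + 8*d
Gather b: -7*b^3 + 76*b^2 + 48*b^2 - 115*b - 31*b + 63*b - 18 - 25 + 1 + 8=-7*b^3 + 124*b^2 - 83*b - 34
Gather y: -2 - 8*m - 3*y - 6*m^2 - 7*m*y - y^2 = -6*m^2 - 8*m - y^2 + y*(-7*m - 3) - 2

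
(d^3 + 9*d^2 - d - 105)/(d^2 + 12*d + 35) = d - 3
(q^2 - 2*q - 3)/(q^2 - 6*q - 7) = (q - 3)/(q - 7)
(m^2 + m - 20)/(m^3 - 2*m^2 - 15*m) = (-m^2 - m + 20)/(m*(-m^2 + 2*m + 15))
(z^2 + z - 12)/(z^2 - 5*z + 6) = (z + 4)/(z - 2)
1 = 1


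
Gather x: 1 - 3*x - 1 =-3*x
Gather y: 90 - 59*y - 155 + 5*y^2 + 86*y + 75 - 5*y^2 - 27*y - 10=0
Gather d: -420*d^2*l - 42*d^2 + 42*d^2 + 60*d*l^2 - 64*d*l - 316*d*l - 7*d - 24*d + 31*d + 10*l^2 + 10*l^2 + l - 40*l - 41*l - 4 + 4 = -420*d^2*l + d*(60*l^2 - 380*l) + 20*l^2 - 80*l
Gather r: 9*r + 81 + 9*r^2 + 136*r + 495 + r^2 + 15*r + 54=10*r^2 + 160*r + 630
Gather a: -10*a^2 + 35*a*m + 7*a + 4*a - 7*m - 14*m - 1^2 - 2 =-10*a^2 + a*(35*m + 11) - 21*m - 3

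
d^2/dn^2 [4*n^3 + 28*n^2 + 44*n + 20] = 24*n + 56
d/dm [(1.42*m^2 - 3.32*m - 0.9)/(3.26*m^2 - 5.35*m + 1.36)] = (3.2262*m^2 + 9.7304*m - 9.3302)/(10.6276*m^4 - 34.882*m^3 + 37.4897*m^2 - 14.552*m + 1.8496)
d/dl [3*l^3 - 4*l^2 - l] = 9*l^2 - 8*l - 1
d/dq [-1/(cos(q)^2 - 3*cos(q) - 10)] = (3 - 2*cos(q))*sin(q)/(sin(q)^2 + 3*cos(q) + 9)^2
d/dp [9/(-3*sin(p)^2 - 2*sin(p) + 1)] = 18*(3*sin(p) + 1)*cos(p)/(3*sin(p)^2 + 2*sin(p) - 1)^2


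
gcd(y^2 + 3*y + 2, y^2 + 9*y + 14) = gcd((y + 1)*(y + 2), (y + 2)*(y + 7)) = y + 2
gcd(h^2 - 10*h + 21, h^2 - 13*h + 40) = 1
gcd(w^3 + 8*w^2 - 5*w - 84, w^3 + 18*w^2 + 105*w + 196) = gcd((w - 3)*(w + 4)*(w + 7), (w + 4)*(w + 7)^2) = w^2 + 11*w + 28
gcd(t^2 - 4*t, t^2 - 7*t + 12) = t - 4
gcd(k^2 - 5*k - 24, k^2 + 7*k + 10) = 1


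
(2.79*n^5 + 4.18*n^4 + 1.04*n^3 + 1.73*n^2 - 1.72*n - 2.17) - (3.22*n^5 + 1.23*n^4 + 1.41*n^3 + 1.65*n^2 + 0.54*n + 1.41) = -0.43*n^5 + 2.95*n^4 - 0.37*n^3 + 0.0800000000000001*n^2 - 2.26*n - 3.58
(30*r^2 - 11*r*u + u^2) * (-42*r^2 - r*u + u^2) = -1260*r^4 + 432*r^3*u - r^2*u^2 - 12*r*u^3 + u^4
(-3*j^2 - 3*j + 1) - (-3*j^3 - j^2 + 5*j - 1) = 3*j^3 - 2*j^2 - 8*j + 2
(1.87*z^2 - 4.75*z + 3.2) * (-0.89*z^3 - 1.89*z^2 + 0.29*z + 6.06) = -1.6643*z^5 + 0.6932*z^4 + 6.6718*z^3 + 3.9067*z^2 - 27.857*z + 19.392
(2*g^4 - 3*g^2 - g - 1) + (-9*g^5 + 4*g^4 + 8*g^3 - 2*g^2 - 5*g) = -9*g^5 + 6*g^4 + 8*g^3 - 5*g^2 - 6*g - 1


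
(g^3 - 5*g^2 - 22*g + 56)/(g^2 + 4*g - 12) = (g^2 - 3*g - 28)/(g + 6)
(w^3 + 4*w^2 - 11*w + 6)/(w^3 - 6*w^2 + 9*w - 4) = (w + 6)/(w - 4)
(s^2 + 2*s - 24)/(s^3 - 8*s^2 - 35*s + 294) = (s - 4)/(s^2 - 14*s + 49)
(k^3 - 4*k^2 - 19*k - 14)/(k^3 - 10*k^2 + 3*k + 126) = (k^2 + 3*k + 2)/(k^2 - 3*k - 18)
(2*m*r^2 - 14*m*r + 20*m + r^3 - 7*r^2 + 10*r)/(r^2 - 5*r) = 2*m - 4*m/r + r - 2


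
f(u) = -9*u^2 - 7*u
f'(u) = -18*u - 7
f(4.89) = -249.44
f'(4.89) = -95.02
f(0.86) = -12.68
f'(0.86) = -22.48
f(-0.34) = 1.34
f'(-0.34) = -0.88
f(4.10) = -179.99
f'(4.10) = -80.80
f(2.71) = -85.07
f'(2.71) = -55.78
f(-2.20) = -28.16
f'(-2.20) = 32.60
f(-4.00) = -116.00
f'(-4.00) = 65.00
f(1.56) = -32.82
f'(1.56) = -35.08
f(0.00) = 0.00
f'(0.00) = -7.00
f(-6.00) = -282.00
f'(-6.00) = 101.00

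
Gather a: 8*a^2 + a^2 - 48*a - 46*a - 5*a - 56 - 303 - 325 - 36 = 9*a^2 - 99*a - 720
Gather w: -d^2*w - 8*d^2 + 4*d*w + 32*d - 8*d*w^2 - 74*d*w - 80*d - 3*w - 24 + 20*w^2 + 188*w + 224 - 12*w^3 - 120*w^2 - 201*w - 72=-8*d^2 - 48*d - 12*w^3 + w^2*(-8*d - 100) + w*(-d^2 - 70*d - 16) + 128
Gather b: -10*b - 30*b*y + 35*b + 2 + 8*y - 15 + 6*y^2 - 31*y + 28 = b*(25 - 30*y) + 6*y^2 - 23*y + 15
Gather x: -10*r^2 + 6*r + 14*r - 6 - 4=-10*r^2 + 20*r - 10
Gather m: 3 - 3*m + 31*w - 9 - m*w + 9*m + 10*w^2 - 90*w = m*(6 - w) + 10*w^2 - 59*w - 6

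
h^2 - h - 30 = (h - 6)*(h + 5)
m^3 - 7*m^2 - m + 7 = (m - 7)*(m - 1)*(m + 1)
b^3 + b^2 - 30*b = b*(b - 5)*(b + 6)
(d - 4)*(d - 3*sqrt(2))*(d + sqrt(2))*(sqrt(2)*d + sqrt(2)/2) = sqrt(2)*d^4 - 7*sqrt(2)*d^3/2 - 4*d^3 - 8*sqrt(2)*d^2 + 14*d^2 + 8*d + 21*sqrt(2)*d + 12*sqrt(2)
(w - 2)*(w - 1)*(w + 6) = w^3 + 3*w^2 - 16*w + 12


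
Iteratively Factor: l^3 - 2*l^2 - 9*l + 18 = (l + 3)*(l^2 - 5*l + 6) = (l - 2)*(l + 3)*(l - 3)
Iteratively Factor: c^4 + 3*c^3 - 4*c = (c + 2)*(c^3 + c^2 - 2*c) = (c - 1)*(c + 2)*(c^2 + 2*c) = (c - 1)*(c + 2)^2*(c)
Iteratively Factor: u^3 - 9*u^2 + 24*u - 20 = (u - 5)*(u^2 - 4*u + 4) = (u - 5)*(u - 2)*(u - 2)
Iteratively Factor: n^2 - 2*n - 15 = (n + 3)*(n - 5)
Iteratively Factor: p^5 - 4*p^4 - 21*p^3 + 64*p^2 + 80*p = (p + 4)*(p^4 - 8*p^3 + 11*p^2 + 20*p) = p*(p + 4)*(p^3 - 8*p^2 + 11*p + 20) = p*(p - 4)*(p + 4)*(p^2 - 4*p - 5) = p*(p - 5)*(p - 4)*(p + 4)*(p + 1)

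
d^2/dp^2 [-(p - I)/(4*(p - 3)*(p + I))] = ((-p + I)*(p - 3)^2 + (-p + I)*(p - 3)*(p + I) + (-p + I)*(p + I)^2 + (p - 3)^2*(p + I) + (p - 3)*(p + I)^2)/(2*(p - 3)^3*(p + I)^3)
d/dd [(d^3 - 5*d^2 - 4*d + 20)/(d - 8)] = (2*d^3 - 29*d^2 + 80*d + 12)/(d^2 - 16*d + 64)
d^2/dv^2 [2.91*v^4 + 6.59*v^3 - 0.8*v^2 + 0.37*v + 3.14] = 34.92*v^2 + 39.54*v - 1.6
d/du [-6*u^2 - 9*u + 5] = -12*u - 9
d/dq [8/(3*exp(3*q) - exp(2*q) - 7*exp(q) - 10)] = (-72*exp(2*q) + 16*exp(q) + 56)*exp(q)/(-3*exp(3*q) + exp(2*q) + 7*exp(q) + 10)^2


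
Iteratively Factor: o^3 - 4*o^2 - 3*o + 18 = (o + 2)*(o^2 - 6*o + 9) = (o - 3)*(o + 2)*(o - 3)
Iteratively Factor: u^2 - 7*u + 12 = (u - 3)*(u - 4)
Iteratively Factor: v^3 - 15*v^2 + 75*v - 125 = (v - 5)*(v^2 - 10*v + 25) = (v - 5)^2*(v - 5)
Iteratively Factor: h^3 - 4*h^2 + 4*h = (h - 2)*(h^2 - 2*h) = h*(h - 2)*(h - 2)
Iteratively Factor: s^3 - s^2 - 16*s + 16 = (s - 1)*(s^2 - 16) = (s - 4)*(s - 1)*(s + 4)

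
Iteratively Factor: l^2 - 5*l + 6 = (l - 3)*(l - 2)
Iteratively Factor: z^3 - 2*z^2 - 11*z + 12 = (z - 4)*(z^2 + 2*z - 3) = (z - 4)*(z + 3)*(z - 1)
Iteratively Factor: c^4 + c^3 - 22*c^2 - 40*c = (c + 4)*(c^3 - 3*c^2 - 10*c) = c*(c + 4)*(c^2 - 3*c - 10) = c*(c + 2)*(c + 4)*(c - 5)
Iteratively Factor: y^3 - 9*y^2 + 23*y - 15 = (y - 5)*(y^2 - 4*y + 3) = (y - 5)*(y - 3)*(y - 1)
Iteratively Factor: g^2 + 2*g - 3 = (g + 3)*(g - 1)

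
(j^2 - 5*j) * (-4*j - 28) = -4*j^3 - 8*j^2 + 140*j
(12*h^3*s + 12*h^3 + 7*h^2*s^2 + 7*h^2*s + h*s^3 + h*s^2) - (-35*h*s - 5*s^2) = 12*h^3*s + 12*h^3 + 7*h^2*s^2 + 7*h^2*s + h*s^3 + h*s^2 + 35*h*s + 5*s^2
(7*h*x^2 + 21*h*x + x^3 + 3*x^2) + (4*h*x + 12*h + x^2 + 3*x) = 7*h*x^2 + 25*h*x + 12*h + x^3 + 4*x^2 + 3*x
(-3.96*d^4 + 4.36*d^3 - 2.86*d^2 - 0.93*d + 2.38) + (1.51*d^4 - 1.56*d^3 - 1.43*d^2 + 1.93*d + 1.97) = -2.45*d^4 + 2.8*d^3 - 4.29*d^2 + 1.0*d + 4.35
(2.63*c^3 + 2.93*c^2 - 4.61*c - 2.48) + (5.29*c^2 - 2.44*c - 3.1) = 2.63*c^3 + 8.22*c^2 - 7.05*c - 5.58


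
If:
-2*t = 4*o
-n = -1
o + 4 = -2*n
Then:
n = 1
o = -6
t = 12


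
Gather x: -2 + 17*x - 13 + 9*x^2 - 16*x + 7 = 9*x^2 + x - 8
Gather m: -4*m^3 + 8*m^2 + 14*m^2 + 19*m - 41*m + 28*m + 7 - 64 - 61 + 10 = -4*m^3 + 22*m^2 + 6*m - 108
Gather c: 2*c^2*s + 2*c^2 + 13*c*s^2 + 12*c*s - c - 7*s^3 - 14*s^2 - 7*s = c^2*(2*s + 2) + c*(13*s^2 + 12*s - 1) - 7*s^3 - 14*s^2 - 7*s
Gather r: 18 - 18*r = 18 - 18*r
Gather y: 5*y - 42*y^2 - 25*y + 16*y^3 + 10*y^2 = 16*y^3 - 32*y^2 - 20*y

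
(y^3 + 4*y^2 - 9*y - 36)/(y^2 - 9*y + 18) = (y^2 + 7*y + 12)/(y - 6)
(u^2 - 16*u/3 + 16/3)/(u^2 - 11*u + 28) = (u - 4/3)/(u - 7)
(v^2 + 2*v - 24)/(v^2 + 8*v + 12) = (v - 4)/(v + 2)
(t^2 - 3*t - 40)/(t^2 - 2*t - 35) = (t - 8)/(t - 7)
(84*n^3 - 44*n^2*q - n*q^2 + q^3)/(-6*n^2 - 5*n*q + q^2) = (-14*n^2 + 5*n*q + q^2)/(n + q)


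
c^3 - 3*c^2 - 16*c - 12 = (c - 6)*(c + 1)*(c + 2)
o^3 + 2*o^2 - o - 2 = (o - 1)*(o + 1)*(o + 2)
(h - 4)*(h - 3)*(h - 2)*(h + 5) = h^4 - 4*h^3 - 19*h^2 + 106*h - 120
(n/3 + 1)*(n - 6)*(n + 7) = n^3/3 + 4*n^2/3 - 13*n - 42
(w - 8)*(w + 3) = w^2 - 5*w - 24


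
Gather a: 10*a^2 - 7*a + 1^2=10*a^2 - 7*a + 1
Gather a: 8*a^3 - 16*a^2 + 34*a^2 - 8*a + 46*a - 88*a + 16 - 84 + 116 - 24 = 8*a^3 + 18*a^2 - 50*a + 24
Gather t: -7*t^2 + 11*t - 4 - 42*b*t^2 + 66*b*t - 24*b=-24*b + t^2*(-42*b - 7) + t*(66*b + 11) - 4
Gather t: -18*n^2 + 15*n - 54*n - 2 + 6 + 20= -18*n^2 - 39*n + 24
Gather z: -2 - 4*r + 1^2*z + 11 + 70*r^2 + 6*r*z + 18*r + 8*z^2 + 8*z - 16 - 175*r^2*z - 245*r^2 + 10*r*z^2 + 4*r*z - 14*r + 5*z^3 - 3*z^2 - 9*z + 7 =-175*r^2 + 5*z^3 + z^2*(10*r + 5) + z*(-175*r^2 + 10*r)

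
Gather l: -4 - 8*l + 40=36 - 8*l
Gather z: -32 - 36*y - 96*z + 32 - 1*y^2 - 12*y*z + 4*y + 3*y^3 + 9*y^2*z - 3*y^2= 3*y^3 - 4*y^2 - 32*y + z*(9*y^2 - 12*y - 96)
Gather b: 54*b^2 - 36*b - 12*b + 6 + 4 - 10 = 54*b^2 - 48*b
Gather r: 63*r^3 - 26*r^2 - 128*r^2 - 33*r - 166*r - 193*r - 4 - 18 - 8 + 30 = 63*r^3 - 154*r^2 - 392*r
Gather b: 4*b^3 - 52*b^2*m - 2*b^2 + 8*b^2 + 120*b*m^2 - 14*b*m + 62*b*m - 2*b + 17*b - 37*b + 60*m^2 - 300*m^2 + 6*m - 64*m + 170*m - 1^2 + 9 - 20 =4*b^3 + b^2*(6 - 52*m) + b*(120*m^2 + 48*m - 22) - 240*m^2 + 112*m - 12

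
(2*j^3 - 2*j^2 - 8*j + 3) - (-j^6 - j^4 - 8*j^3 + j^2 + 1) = j^6 + j^4 + 10*j^3 - 3*j^2 - 8*j + 2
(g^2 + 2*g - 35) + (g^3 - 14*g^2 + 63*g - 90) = g^3 - 13*g^2 + 65*g - 125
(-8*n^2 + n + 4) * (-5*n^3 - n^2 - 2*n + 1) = 40*n^5 + 3*n^4 - 5*n^3 - 14*n^2 - 7*n + 4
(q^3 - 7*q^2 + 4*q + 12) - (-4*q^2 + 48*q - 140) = q^3 - 3*q^2 - 44*q + 152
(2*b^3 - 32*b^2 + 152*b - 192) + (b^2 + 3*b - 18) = 2*b^3 - 31*b^2 + 155*b - 210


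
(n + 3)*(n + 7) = n^2 + 10*n + 21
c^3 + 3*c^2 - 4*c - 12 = (c - 2)*(c + 2)*(c + 3)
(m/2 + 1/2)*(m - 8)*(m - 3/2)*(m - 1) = m^4/2 - 19*m^3/4 + 11*m^2/2 + 19*m/4 - 6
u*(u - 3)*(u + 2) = u^3 - u^2 - 6*u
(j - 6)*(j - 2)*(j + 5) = j^3 - 3*j^2 - 28*j + 60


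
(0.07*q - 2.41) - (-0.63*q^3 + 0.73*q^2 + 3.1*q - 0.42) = 0.63*q^3 - 0.73*q^2 - 3.03*q - 1.99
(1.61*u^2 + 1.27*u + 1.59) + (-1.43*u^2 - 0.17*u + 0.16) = 0.18*u^2 + 1.1*u + 1.75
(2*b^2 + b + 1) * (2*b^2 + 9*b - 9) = 4*b^4 + 20*b^3 - 7*b^2 - 9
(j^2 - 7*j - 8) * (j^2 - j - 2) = j^4 - 8*j^3 - 3*j^2 + 22*j + 16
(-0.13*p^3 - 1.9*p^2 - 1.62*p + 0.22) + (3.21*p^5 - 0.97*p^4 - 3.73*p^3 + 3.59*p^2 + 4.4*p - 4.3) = 3.21*p^5 - 0.97*p^4 - 3.86*p^3 + 1.69*p^2 + 2.78*p - 4.08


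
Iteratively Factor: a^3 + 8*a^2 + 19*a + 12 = (a + 1)*(a^2 + 7*a + 12) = (a + 1)*(a + 3)*(a + 4)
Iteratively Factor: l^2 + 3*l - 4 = (l - 1)*(l + 4)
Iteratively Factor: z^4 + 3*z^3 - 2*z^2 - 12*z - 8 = (z + 2)*(z^3 + z^2 - 4*z - 4) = (z - 2)*(z + 2)*(z^2 + 3*z + 2) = (z - 2)*(z + 1)*(z + 2)*(z + 2)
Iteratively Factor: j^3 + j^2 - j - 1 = (j + 1)*(j^2 - 1) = (j - 1)*(j + 1)*(j + 1)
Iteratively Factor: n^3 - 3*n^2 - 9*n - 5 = (n + 1)*(n^2 - 4*n - 5) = (n - 5)*(n + 1)*(n + 1)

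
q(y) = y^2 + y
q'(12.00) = 25.00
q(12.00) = 156.00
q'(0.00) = 1.00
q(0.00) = 0.00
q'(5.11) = 11.22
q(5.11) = 31.22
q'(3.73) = 8.46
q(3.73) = 17.64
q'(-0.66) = -0.32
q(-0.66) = -0.22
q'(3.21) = 7.42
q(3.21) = 13.51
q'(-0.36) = 0.28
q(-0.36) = -0.23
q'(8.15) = 17.30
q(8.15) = 74.57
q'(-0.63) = -0.26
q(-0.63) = -0.23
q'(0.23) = 1.46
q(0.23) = 0.28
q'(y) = 2*y + 1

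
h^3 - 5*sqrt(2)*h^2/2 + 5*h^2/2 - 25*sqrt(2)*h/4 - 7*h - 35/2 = (h + 5/2)*(h - 7*sqrt(2)/2)*(h + sqrt(2))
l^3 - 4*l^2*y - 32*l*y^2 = l*(l - 8*y)*(l + 4*y)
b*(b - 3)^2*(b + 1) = b^4 - 5*b^3 + 3*b^2 + 9*b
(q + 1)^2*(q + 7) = q^3 + 9*q^2 + 15*q + 7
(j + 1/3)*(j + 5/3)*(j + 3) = j^3 + 5*j^2 + 59*j/9 + 5/3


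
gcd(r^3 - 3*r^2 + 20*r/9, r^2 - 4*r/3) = r^2 - 4*r/3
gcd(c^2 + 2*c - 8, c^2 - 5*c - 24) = 1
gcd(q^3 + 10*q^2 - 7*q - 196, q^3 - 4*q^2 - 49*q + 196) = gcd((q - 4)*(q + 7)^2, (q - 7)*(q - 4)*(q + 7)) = q^2 + 3*q - 28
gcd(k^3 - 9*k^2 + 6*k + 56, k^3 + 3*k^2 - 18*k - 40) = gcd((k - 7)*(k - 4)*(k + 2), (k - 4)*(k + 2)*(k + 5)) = k^2 - 2*k - 8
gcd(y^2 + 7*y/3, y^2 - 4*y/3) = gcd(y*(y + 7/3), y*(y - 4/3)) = y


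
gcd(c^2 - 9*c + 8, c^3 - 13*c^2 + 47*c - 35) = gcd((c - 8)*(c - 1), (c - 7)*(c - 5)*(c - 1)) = c - 1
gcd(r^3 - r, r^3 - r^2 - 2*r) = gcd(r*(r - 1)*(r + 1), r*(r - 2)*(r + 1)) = r^2 + r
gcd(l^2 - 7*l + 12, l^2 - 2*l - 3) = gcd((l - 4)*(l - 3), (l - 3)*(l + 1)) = l - 3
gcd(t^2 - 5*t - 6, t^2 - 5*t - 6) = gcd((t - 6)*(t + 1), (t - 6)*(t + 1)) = t^2 - 5*t - 6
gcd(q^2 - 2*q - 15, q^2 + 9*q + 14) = 1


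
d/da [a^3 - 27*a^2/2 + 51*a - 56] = 3*a^2 - 27*a + 51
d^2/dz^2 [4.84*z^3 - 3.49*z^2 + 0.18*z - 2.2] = 29.04*z - 6.98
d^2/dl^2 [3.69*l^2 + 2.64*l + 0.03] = 7.38000000000000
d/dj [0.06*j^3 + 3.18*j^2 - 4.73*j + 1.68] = 0.18*j^2 + 6.36*j - 4.73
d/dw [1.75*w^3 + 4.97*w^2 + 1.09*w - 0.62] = 5.25*w^2 + 9.94*w + 1.09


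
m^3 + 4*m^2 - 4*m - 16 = (m - 2)*(m + 2)*(m + 4)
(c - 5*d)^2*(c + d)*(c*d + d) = c^4*d - 9*c^3*d^2 + c^3*d + 15*c^2*d^3 - 9*c^2*d^2 + 25*c*d^4 + 15*c*d^3 + 25*d^4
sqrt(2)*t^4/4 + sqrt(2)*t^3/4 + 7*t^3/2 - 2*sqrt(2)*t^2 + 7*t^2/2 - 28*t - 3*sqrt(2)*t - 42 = (t/2 + 1)*(t - 3)*(t + 7*sqrt(2))*(sqrt(2)*t/2 + sqrt(2))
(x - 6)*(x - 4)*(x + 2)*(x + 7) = x^4 - x^3 - 52*x^2 + 76*x + 336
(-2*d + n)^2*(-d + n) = -4*d^3 + 8*d^2*n - 5*d*n^2 + n^3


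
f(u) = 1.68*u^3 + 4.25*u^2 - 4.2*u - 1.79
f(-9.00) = -844.46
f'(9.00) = 480.54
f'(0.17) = -2.61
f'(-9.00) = 327.54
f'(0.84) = 6.50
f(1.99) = 19.92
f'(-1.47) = -5.80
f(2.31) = 31.89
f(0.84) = -1.32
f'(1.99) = 32.67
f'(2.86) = 61.34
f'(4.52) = 137.19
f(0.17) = -2.37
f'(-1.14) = -7.34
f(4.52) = 221.20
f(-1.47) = 8.23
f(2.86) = 60.26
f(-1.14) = 6.03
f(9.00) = 1529.38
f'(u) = 5.04*u^2 + 8.5*u - 4.2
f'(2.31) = 42.33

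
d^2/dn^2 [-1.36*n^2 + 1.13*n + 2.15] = -2.72000000000000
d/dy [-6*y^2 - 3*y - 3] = -12*y - 3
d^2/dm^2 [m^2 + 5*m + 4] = 2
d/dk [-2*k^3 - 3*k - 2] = -6*k^2 - 3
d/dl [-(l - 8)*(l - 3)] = 11 - 2*l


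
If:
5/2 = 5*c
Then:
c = 1/2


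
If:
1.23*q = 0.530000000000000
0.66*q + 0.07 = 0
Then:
No Solution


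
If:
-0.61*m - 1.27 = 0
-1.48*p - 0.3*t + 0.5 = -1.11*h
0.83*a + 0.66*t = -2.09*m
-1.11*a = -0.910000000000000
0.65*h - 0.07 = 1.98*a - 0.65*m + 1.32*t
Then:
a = 0.82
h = 15.98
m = -2.08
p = 11.20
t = 5.56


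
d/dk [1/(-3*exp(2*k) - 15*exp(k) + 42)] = (2*exp(k) + 5)*exp(k)/(3*(exp(2*k) + 5*exp(k) - 14)^2)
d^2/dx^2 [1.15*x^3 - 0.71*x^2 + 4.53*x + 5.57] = 6.9*x - 1.42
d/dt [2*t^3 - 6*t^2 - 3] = 6*t*(t - 2)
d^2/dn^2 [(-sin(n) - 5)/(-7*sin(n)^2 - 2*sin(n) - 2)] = (-49*sin(n)^5 - 966*sin(n)^4 - 28*sin(n)^3 + 1734*sin(n)^2 + 352*sin(n) - 108)/(7*sin(n)^2 + 2*sin(n) + 2)^3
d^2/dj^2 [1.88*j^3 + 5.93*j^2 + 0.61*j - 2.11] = 11.28*j + 11.86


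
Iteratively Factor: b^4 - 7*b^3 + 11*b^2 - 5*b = (b)*(b^3 - 7*b^2 + 11*b - 5) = b*(b - 1)*(b^2 - 6*b + 5) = b*(b - 1)^2*(b - 5)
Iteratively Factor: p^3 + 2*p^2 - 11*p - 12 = (p - 3)*(p^2 + 5*p + 4) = (p - 3)*(p + 4)*(p + 1)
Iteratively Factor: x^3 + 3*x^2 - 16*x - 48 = (x - 4)*(x^2 + 7*x + 12) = (x - 4)*(x + 4)*(x + 3)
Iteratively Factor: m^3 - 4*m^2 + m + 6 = (m + 1)*(m^2 - 5*m + 6) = (m - 3)*(m + 1)*(m - 2)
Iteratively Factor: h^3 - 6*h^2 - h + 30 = (h - 5)*(h^2 - h - 6) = (h - 5)*(h + 2)*(h - 3)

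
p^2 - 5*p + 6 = (p - 3)*(p - 2)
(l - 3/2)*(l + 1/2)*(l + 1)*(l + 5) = l^4 + 5*l^3 - 7*l^2/4 - 19*l/2 - 15/4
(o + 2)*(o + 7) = o^2 + 9*o + 14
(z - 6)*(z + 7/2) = z^2 - 5*z/2 - 21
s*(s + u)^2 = s^3 + 2*s^2*u + s*u^2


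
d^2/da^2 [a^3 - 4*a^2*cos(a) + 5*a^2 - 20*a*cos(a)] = 4*a^2*cos(a) + 16*a*sin(a) + 20*a*cos(a) + 6*a + 40*sin(a) - 8*cos(a) + 10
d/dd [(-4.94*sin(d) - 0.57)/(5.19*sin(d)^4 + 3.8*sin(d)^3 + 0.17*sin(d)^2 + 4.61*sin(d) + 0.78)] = (76.9158*sin(d)^4 + 49.3772*sin(d)^3 + 7.3378*sin(d)^2 + 0.1938*sin(d) - 1.2255)*cos(d)/(26.9361*sin(d)^8 + 39.444*sin(d)^7 + 16.2046*sin(d)^6 + 49.1438*sin(d)^5 + 43.1613*sin(d)^4 + 7.4954*sin(d)^3 + 21.5173*sin(d)^2 + 7.1916*sin(d) + 0.6084)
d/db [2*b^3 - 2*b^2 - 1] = 2*b*(3*b - 2)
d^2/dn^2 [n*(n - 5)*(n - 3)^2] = 12*n^2 - 66*n + 78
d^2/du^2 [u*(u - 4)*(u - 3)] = 6*u - 14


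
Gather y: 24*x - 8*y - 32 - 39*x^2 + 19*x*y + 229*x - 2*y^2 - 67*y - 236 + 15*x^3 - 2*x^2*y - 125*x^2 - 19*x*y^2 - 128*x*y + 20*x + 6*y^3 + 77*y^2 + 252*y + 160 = 15*x^3 - 164*x^2 + 273*x + 6*y^3 + y^2*(75 - 19*x) + y*(-2*x^2 - 109*x + 177) - 108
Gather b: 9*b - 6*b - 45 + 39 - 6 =3*b - 12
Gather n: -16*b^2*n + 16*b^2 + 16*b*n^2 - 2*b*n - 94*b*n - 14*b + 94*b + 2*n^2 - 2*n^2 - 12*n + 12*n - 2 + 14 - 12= 16*b^2 + 16*b*n^2 + 80*b + n*(-16*b^2 - 96*b)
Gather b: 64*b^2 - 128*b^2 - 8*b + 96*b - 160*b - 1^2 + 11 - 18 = -64*b^2 - 72*b - 8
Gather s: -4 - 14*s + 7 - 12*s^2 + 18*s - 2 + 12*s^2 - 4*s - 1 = 0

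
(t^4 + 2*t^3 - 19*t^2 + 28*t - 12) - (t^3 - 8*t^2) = t^4 + t^3 - 11*t^2 + 28*t - 12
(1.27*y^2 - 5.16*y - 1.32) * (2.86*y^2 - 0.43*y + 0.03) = 3.6322*y^4 - 15.3037*y^3 - 1.5183*y^2 + 0.4128*y - 0.0396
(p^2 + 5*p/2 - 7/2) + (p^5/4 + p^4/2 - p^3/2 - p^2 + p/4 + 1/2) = p^5/4 + p^4/2 - p^3/2 + 11*p/4 - 3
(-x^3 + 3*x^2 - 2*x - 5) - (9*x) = -x^3 + 3*x^2 - 11*x - 5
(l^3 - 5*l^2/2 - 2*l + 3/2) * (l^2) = l^5 - 5*l^4/2 - 2*l^3 + 3*l^2/2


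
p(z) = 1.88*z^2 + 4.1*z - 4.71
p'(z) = 3.76*z + 4.1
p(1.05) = 1.67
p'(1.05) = 8.05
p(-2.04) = -5.25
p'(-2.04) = -3.57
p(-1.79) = -6.03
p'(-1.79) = -2.63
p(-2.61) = -2.60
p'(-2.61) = -5.71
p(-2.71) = -2.01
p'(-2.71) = -6.09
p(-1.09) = -6.95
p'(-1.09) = 0.00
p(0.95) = 0.88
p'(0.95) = 7.67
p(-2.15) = -4.83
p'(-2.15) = -3.98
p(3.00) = 24.51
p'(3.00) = 15.38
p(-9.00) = 110.67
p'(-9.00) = -29.74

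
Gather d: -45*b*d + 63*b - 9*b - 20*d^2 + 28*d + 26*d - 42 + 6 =54*b - 20*d^2 + d*(54 - 45*b) - 36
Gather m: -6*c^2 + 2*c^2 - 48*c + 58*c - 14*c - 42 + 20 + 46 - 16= -4*c^2 - 4*c + 8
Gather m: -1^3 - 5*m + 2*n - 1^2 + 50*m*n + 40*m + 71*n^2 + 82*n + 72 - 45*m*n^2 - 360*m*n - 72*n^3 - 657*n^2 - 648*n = m*(-45*n^2 - 310*n + 35) - 72*n^3 - 586*n^2 - 564*n + 70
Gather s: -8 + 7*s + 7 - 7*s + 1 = 0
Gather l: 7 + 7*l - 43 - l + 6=6*l - 30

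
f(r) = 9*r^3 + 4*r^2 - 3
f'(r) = 27*r^2 + 8*r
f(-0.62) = -3.61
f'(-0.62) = 5.42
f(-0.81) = -5.16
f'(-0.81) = 11.23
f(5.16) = 1340.00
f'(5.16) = 760.17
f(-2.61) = -135.77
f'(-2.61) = 163.05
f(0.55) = -0.29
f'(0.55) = 12.57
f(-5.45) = -1341.10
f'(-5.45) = 758.37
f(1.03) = 11.08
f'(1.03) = 36.88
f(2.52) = 166.43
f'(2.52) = 191.62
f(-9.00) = -6240.00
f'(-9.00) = 2115.00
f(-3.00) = -210.00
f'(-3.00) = 219.00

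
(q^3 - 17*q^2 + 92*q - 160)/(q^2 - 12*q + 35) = (q^2 - 12*q + 32)/(q - 7)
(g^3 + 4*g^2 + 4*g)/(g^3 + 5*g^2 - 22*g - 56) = g*(g + 2)/(g^2 + 3*g - 28)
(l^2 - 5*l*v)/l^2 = (l - 5*v)/l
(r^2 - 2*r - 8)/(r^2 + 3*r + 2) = (r - 4)/(r + 1)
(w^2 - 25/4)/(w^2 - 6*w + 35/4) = (2*w + 5)/(2*w - 7)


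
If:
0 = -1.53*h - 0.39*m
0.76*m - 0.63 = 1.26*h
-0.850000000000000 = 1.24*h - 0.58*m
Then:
No Solution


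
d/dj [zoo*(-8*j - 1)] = zoo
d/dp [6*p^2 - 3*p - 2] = 12*p - 3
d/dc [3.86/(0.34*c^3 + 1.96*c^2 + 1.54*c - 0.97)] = (-3.9372*c^2 - 15.1312*c - 5.9444)/(0.34*c^3 + 1.96*c^2 + 1.54*c - 0.97)^2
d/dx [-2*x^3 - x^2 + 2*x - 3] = -6*x^2 - 2*x + 2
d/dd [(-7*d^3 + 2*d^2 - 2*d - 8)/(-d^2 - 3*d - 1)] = (7*d^4 + 42*d^3 + 13*d^2 - 20*d - 22)/(d^4 + 6*d^3 + 11*d^2 + 6*d + 1)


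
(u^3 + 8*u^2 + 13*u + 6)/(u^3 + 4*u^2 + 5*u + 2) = (u + 6)/(u + 2)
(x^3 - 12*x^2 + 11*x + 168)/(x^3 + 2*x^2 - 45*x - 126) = (x - 8)/(x + 6)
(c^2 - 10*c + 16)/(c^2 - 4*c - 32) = (c - 2)/(c + 4)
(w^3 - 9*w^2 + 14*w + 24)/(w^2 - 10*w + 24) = w + 1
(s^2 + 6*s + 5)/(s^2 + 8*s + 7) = (s + 5)/(s + 7)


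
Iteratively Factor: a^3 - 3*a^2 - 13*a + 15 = (a + 3)*(a^2 - 6*a + 5) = (a - 1)*(a + 3)*(a - 5)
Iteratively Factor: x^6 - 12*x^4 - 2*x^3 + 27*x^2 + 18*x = (x - 3)*(x^5 + 3*x^4 - 3*x^3 - 11*x^2 - 6*x) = (x - 3)*(x + 1)*(x^4 + 2*x^3 - 5*x^2 - 6*x) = (x - 3)*(x - 2)*(x + 1)*(x^3 + 4*x^2 + 3*x) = (x - 3)*(x - 2)*(x + 1)*(x + 3)*(x^2 + x) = x*(x - 3)*(x - 2)*(x + 1)*(x + 3)*(x + 1)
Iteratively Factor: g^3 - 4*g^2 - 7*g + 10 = (g + 2)*(g^2 - 6*g + 5) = (g - 1)*(g + 2)*(g - 5)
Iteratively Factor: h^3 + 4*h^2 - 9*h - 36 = (h - 3)*(h^2 + 7*h + 12) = (h - 3)*(h + 4)*(h + 3)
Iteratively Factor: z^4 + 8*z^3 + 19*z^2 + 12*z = (z)*(z^3 + 8*z^2 + 19*z + 12) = z*(z + 1)*(z^2 + 7*z + 12) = z*(z + 1)*(z + 4)*(z + 3)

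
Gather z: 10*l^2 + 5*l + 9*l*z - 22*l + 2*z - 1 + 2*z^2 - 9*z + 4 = 10*l^2 - 17*l + 2*z^2 + z*(9*l - 7) + 3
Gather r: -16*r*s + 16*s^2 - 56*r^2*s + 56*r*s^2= -56*r^2*s + r*(56*s^2 - 16*s) + 16*s^2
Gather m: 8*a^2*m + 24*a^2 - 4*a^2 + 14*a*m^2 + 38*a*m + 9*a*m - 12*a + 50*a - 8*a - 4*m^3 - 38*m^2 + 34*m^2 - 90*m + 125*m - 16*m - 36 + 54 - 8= 20*a^2 + 30*a - 4*m^3 + m^2*(14*a - 4) + m*(8*a^2 + 47*a + 19) + 10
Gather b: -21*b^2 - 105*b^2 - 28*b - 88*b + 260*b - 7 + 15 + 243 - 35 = -126*b^2 + 144*b + 216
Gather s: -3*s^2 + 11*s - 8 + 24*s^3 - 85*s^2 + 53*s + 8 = 24*s^3 - 88*s^2 + 64*s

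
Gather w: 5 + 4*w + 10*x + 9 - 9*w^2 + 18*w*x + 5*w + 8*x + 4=-9*w^2 + w*(18*x + 9) + 18*x + 18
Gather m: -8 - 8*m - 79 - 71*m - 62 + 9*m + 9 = -70*m - 140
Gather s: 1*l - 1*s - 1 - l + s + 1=0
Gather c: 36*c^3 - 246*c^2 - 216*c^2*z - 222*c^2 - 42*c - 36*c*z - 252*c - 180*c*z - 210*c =36*c^3 + c^2*(-216*z - 468) + c*(-216*z - 504)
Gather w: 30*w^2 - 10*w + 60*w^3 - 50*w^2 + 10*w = 60*w^3 - 20*w^2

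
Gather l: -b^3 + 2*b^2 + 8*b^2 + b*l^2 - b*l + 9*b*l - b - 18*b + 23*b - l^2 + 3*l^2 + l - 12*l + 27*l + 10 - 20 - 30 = -b^3 + 10*b^2 + 4*b + l^2*(b + 2) + l*(8*b + 16) - 40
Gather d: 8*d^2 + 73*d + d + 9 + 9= 8*d^2 + 74*d + 18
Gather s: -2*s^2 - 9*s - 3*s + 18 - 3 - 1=-2*s^2 - 12*s + 14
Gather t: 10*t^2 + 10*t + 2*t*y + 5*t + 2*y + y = 10*t^2 + t*(2*y + 15) + 3*y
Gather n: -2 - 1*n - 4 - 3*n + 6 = -4*n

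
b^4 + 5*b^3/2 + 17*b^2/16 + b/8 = b*(b + 1/4)^2*(b + 2)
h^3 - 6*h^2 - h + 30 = (h - 5)*(h - 3)*(h + 2)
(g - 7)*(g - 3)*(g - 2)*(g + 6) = g^4 - 6*g^3 - 31*g^2 + 204*g - 252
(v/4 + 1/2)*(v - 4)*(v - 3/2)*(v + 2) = v^4/4 - 3*v^3/8 - 3*v^2 + v/2 + 6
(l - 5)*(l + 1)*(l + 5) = l^3 + l^2 - 25*l - 25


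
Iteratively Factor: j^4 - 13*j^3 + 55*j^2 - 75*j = (j - 5)*(j^3 - 8*j^2 + 15*j) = (j - 5)^2*(j^2 - 3*j) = j*(j - 5)^2*(j - 3)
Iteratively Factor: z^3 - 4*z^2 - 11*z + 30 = (z - 2)*(z^2 - 2*z - 15) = (z - 2)*(z + 3)*(z - 5)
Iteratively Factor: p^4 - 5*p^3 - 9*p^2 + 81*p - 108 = (p - 3)*(p^3 - 2*p^2 - 15*p + 36) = (p - 3)*(p + 4)*(p^2 - 6*p + 9) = (p - 3)^2*(p + 4)*(p - 3)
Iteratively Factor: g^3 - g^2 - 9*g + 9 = (g + 3)*(g^2 - 4*g + 3) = (g - 3)*(g + 3)*(g - 1)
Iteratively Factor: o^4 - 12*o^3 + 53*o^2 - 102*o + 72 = (o - 2)*(o^3 - 10*o^2 + 33*o - 36) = (o - 4)*(o - 2)*(o^2 - 6*o + 9) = (o - 4)*(o - 3)*(o - 2)*(o - 3)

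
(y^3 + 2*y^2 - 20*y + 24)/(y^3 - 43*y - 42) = (y^2 - 4*y + 4)/(y^2 - 6*y - 7)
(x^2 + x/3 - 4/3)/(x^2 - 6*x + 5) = (x + 4/3)/(x - 5)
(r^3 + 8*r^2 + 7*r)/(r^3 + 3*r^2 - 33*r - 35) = r/(r - 5)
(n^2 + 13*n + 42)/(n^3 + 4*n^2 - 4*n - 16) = (n^2 + 13*n + 42)/(n^3 + 4*n^2 - 4*n - 16)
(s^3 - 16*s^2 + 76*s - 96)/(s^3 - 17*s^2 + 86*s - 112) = (s - 6)/(s - 7)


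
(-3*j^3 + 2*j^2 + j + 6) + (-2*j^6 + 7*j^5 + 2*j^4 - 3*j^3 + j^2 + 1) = -2*j^6 + 7*j^5 + 2*j^4 - 6*j^3 + 3*j^2 + j + 7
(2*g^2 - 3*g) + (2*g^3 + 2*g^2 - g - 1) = 2*g^3 + 4*g^2 - 4*g - 1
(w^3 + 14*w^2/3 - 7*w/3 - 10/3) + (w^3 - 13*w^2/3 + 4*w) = 2*w^3 + w^2/3 + 5*w/3 - 10/3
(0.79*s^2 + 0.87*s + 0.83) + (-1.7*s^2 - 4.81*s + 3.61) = -0.91*s^2 - 3.94*s + 4.44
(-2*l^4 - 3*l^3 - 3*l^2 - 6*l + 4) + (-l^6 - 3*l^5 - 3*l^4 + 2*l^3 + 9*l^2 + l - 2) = -l^6 - 3*l^5 - 5*l^4 - l^3 + 6*l^2 - 5*l + 2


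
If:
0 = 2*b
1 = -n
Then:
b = 0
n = -1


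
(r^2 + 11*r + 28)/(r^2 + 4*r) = (r + 7)/r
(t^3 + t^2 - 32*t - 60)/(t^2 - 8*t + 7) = (t^3 + t^2 - 32*t - 60)/(t^2 - 8*t + 7)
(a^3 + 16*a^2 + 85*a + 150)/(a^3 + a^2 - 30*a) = (a^2 + 10*a + 25)/(a*(a - 5))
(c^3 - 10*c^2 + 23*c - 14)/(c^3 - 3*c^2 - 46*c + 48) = (c^2 - 9*c + 14)/(c^2 - 2*c - 48)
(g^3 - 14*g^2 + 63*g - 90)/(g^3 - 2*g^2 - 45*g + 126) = (g - 5)/(g + 7)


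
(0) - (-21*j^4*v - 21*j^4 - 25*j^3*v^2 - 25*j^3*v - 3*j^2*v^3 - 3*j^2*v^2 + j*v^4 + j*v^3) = 21*j^4*v + 21*j^4 + 25*j^3*v^2 + 25*j^3*v + 3*j^2*v^3 + 3*j^2*v^2 - j*v^4 - j*v^3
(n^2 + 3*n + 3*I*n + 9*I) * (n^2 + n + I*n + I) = n^4 + 4*n^3 + 4*I*n^3 + 16*I*n^2 - 12*n + 12*I*n - 9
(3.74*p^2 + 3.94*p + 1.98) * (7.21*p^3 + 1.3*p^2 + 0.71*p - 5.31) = 26.9654*p^5 + 33.2694*p^4 + 22.0532*p^3 - 14.488*p^2 - 19.5156*p - 10.5138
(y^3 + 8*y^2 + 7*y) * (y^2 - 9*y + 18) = y^5 - y^4 - 47*y^3 + 81*y^2 + 126*y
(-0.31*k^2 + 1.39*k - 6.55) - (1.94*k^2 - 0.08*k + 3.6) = -2.25*k^2 + 1.47*k - 10.15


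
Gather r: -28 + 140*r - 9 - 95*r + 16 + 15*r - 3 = 60*r - 24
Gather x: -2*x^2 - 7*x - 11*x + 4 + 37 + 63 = -2*x^2 - 18*x + 104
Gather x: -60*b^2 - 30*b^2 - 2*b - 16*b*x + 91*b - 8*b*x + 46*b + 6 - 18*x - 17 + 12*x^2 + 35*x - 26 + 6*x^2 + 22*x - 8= -90*b^2 + 135*b + 18*x^2 + x*(39 - 24*b) - 45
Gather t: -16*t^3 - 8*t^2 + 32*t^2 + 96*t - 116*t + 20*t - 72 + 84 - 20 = -16*t^3 + 24*t^2 - 8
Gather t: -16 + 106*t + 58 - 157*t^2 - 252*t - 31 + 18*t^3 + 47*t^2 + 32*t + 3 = 18*t^3 - 110*t^2 - 114*t + 14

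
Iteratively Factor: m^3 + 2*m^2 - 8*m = (m)*(m^2 + 2*m - 8) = m*(m - 2)*(m + 4)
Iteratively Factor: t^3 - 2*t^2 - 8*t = (t + 2)*(t^2 - 4*t) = (t - 4)*(t + 2)*(t)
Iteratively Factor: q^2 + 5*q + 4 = (q + 1)*(q + 4)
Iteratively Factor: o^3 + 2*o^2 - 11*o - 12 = (o - 3)*(o^2 + 5*o + 4) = (o - 3)*(o + 1)*(o + 4)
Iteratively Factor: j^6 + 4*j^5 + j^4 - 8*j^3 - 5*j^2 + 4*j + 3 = (j + 1)*(j^5 + 3*j^4 - 2*j^3 - 6*j^2 + j + 3) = (j + 1)*(j + 3)*(j^4 - 2*j^2 + 1) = (j + 1)^2*(j + 3)*(j^3 - j^2 - j + 1) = (j + 1)^3*(j + 3)*(j^2 - 2*j + 1) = (j - 1)*(j + 1)^3*(j + 3)*(j - 1)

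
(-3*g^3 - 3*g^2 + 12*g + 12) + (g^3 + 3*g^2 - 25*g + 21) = -2*g^3 - 13*g + 33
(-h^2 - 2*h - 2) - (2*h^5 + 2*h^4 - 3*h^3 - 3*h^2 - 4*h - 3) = -2*h^5 - 2*h^4 + 3*h^3 + 2*h^2 + 2*h + 1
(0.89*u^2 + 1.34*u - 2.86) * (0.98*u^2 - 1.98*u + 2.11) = 0.8722*u^4 - 0.449*u^3 - 3.5781*u^2 + 8.4902*u - 6.0346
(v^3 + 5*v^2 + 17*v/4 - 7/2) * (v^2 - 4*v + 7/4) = v^5 + v^4 - 14*v^3 - 47*v^2/4 + 343*v/16 - 49/8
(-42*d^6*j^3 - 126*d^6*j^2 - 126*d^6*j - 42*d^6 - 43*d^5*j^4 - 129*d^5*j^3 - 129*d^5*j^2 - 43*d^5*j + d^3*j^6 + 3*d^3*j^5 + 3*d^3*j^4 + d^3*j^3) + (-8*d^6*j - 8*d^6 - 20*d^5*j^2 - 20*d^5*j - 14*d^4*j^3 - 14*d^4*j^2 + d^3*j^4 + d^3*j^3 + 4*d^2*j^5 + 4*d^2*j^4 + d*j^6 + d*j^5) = -42*d^6*j^3 - 126*d^6*j^2 - 134*d^6*j - 50*d^6 - 43*d^5*j^4 - 129*d^5*j^3 - 149*d^5*j^2 - 63*d^5*j - 14*d^4*j^3 - 14*d^4*j^2 + d^3*j^6 + 3*d^3*j^5 + 4*d^3*j^4 + 2*d^3*j^3 + 4*d^2*j^5 + 4*d^2*j^4 + d*j^6 + d*j^5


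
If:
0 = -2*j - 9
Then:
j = -9/2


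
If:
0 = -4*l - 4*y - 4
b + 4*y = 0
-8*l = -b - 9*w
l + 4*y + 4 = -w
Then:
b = 76/23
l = -4/23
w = -12/23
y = -19/23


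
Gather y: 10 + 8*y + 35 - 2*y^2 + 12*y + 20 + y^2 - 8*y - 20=-y^2 + 12*y + 45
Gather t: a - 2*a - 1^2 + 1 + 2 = 2 - a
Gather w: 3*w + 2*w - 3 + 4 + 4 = 5*w + 5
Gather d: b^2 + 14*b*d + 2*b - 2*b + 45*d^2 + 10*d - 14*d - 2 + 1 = b^2 + 45*d^2 + d*(14*b - 4) - 1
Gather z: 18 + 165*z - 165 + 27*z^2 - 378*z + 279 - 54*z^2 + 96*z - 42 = -27*z^2 - 117*z + 90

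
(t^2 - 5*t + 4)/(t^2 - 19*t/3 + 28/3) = 3*(t - 1)/(3*t - 7)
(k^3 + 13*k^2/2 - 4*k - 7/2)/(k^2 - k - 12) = (-k^3 - 13*k^2/2 + 4*k + 7/2)/(-k^2 + k + 12)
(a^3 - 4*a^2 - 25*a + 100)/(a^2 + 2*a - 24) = (a^2 - 25)/(a + 6)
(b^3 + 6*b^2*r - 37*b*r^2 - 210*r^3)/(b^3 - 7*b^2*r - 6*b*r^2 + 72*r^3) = (-b^2 - 12*b*r - 35*r^2)/(-b^2 + b*r + 12*r^2)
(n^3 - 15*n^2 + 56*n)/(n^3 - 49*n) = (n - 8)/(n + 7)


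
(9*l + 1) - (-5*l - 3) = 14*l + 4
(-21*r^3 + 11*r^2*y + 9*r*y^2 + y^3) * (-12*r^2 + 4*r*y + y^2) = 252*r^5 - 216*r^4*y - 85*r^3*y^2 + 35*r^2*y^3 + 13*r*y^4 + y^5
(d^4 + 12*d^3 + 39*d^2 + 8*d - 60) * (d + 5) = d^5 + 17*d^4 + 99*d^3 + 203*d^2 - 20*d - 300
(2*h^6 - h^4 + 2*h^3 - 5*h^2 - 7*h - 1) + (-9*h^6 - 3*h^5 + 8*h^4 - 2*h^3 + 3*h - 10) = -7*h^6 - 3*h^5 + 7*h^4 - 5*h^2 - 4*h - 11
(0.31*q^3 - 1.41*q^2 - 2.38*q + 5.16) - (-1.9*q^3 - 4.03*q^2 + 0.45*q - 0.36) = 2.21*q^3 + 2.62*q^2 - 2.83*q + 5.52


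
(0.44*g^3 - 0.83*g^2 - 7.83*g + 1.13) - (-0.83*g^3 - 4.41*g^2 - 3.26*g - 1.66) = 1.27*g^3 + 3.58*g^2 - 4.57*g + 2.79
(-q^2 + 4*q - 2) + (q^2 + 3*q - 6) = 7*q - 8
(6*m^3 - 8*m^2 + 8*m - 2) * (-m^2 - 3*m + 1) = -6*m^5 - 10*m^4 + 22*m^3 - 30*m^2 + 14*m - 2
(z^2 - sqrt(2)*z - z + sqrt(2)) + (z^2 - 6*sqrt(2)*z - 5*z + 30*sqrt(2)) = 2*z^2 - 7*sqrt(2)*z - 6*z + 31*sqrt(2)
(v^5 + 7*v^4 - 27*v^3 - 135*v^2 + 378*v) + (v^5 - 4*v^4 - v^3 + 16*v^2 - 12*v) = 2*v^5 + 3*v^4 - 28*v^3 - 119*v^2 + 366*v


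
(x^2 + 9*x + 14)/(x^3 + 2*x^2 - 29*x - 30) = (x^2 + 9*x + 14)/(x^3 + 2*x^2 - 29*x - 30)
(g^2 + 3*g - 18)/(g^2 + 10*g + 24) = (g - 3)/(g + 4)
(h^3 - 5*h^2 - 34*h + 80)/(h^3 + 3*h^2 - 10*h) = (h - 8)/h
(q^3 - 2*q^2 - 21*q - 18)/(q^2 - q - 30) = (q^2 + 4*q + 3)/(q + 5)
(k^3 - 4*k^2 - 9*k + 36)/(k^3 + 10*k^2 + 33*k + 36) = (k^2 - 7*k + 12)/(k^2 + 7*k + 12)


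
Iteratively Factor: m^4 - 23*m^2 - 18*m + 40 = (m + 2)*(m^3 - 2*m^2 - 19*m + 20) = (m - 1)*(m + 2)*(m^2 - m - 20) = (m - 5)*(m - 1)*(m + 2)*(m + 4)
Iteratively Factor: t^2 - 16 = (t + 4)*(t - 4)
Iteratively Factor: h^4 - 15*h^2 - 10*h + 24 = (h + 2)*(h^3 - 2*h^2 - 11*h + 12) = (h - 4)*(h + 2)*(h^2 + 2*h - 3) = (h - 4)*(h + 2)*(h + 3)*(h - 1)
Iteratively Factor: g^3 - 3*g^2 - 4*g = (g - 4)*(g^2 + g) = (g - 4)*(g + 1)*(g)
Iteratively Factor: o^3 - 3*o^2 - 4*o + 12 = (o - 3)*(o^2 - 4) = (o - 3)*(o - 2)*(o + 2)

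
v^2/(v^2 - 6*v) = v/(v - 6)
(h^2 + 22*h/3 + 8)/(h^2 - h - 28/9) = 3*(h + 6)/(3*h - 7)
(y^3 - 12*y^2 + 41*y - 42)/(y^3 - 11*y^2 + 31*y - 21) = (y - 2)/(y - 1)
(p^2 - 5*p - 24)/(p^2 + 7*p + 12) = (p - 8)/(p + 4)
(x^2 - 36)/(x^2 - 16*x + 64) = (x^2 - 36)/(x^2 - 16*x + 64)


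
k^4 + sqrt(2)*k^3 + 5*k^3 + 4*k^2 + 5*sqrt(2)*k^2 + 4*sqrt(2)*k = k*(k + 1)*(k + 4)*(k + sqrt(2))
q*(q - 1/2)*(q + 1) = q^3 + q^2/2 - q/2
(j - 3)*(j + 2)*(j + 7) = j^3 + 6*j^2 - 13*j - 42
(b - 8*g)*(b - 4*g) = b^2 - 12*b*g + 32*g^2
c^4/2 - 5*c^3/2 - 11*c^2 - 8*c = c*(c/2 + 1/2)*(c - 8)*(c + 2)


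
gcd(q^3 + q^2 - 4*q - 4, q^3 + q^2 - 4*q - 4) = q^3 + q^2 - 4*q - 4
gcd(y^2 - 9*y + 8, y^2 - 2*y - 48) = y - 8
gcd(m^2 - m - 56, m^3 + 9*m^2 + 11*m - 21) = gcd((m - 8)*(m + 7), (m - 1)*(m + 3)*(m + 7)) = m + 7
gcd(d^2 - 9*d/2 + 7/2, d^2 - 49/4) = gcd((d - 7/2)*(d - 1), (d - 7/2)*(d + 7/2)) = d - 7/2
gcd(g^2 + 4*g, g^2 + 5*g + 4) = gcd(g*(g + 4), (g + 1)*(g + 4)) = g + 4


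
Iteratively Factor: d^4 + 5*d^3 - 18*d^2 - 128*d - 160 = (d - 5)*(d^3 + 10*d^2 + 32*d + 32) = (d - 5)*(d + 2)*(d^2 + 8*d + 16) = (d - 5)*(d + 2)*(d + 4)*(d + 4)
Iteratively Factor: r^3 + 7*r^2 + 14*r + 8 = (r + 1)*(r^2 + 6*r + 8) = (r + 1)*(r + 2)*(r + 4)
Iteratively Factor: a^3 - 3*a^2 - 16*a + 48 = (a - 3)*(a^2 - 16) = (a - 4)*(a - 3)*(a + 4)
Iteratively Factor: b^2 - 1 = (b - 1)*(b + 1)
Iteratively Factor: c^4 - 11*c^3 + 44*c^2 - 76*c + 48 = (c - 2)*(c^3 - 9*c^2 + 26*c - 24) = (c - 4)*(c - 2)*(c^2 - 5*c + 6) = (c - 4)*(c - 3)*(c - 2)*(c - 2)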